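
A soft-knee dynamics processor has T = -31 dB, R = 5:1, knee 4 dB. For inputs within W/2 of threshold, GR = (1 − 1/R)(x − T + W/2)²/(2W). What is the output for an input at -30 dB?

x − T + W/2 = -30 − (-31) + 2 = 3.
GR = (1 − 1/5) × 3² / 8 = 0.8 × 9 / 8 = 0.9 dB.
Output = -30 − 0.9 = -30.9 dB.

-30.9 dB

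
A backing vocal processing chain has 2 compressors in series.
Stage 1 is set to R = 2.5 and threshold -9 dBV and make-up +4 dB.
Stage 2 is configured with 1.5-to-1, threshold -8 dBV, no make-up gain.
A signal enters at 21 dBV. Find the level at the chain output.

Stage 1: overshoot 30 dB → 30/2.5 = 12 dB → 3 dBV; +4 dB make-up → 7 dBV.
Stage 2: 7 dBV is 15 dB over -8 dBV; at 1.5:1 that becomes 10 dB over, giving 2 dBV.

2 dBV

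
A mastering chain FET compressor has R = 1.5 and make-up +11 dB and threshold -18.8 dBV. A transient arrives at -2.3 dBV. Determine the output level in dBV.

3.2 dBV

The input is 16.5 dB above the -18.8 dBV threshold.
The 16.5 dB excess becomes 11 dB after 1.5:1 reduction.
Output = -18.8 + 11 = -7.8 dBV; make-up adds 11 dB, giving 3.2 dBV.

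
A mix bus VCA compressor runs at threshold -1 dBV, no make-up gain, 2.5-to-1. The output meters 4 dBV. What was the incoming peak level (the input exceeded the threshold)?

11.5 dBV

The compressed level sits 4 − (-1) = 5 dB over threshold.
Input overshoot = R × output overshoot = 12.5 dB → input = -1 + 12.5 = 11.5 dBV.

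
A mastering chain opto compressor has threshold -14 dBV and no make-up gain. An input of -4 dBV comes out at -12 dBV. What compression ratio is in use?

Input overshoot = -4 − (-14) = 10 dB; output overshoot = -12 − (-14) = 2 dB.
Ratio = 10 / 2 = 5.

5:1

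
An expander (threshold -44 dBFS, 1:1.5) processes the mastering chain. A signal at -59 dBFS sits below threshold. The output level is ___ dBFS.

Below threshold, a 1:1.5 expander applies gain = (1.5−1)×(T − x) of attenuation.
(1.5−1) × 15 = 7.5 dB, so output = -59 − 7.5 = -66.5 dBFS.

-66.5 dBFS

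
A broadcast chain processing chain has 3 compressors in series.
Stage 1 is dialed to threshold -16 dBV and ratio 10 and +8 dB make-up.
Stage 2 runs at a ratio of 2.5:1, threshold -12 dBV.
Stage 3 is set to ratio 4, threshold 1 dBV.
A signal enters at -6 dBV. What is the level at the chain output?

-10 dBV

Stage 1: 10 dB above -16 dBV, reduced 10:1 to 1 dB above → -15 dBV; +8 dB make-up → -7 dBV.
Stage 2: overshoot 5 dB → 5/2.5 = 2 dB → -10 dBV.
Stage 3: below threshold (-10 ≤ 1); passes unchanged; output -10 dBV.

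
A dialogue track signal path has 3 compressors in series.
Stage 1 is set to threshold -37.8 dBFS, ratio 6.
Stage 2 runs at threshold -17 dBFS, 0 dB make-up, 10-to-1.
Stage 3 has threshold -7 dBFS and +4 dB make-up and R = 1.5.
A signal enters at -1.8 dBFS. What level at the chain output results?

-27.8 dBFS

Stage 1: -1.8 dBFS is 36 dB over -37.8 dBFS; at 6:1 that becomes 6 dB over, giving -31.8 dBFS.
Stage 2: -31.8 dBFS is at or below the -17 dBFS threshold — no compression; output -31.8 dBFS.
Stage 3: below threshold (-31.8 ≤ -7); passes unchanged; make-up brings it to -27.8 dBFS.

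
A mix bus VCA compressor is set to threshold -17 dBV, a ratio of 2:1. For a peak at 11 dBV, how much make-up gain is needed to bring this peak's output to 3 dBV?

6 dB

Without make-up, output = threshold + overshoot/2 = -17 + 14 = -3 dBV.
Gap to target: 6 dB.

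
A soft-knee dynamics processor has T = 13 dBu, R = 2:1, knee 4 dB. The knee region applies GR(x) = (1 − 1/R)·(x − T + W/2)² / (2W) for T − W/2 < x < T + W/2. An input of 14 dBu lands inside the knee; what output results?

x − T + W/2 = 14 − 13 + 2 = 3.
GR = (1 − 1/2) × 3² / 8 = 0.5 × 9 / 8 = 0.5625 dB.
Output = 14 − 0.5625 = 13.4375 dBu.

13.4375 dBu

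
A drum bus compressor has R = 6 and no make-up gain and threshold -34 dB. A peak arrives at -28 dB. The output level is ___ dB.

-28 dB sits 6 dB over threshold.
6:1 compression reduces that to 6/6 = 1 dB over.
Output = -34 + 1 = -33 dB.

-33 dB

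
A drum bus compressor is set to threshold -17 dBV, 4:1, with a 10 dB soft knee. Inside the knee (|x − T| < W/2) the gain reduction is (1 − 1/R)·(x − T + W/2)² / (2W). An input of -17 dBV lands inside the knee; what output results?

-17.9375 dBV

x − T + W/2 = -17 − (-17) + 5 = 5.
GR = (1 − 1/4) × 5² / 20 = 0.75 × 25 / 20 = 0.9375 dB.
Output = -17 − 0.9375 = -17.9375 dBV.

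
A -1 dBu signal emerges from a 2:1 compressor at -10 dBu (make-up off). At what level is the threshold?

Input is 18 dB above T (since output overshoot × R = input overshoot: (-10 − T)·2 = -1 − T gives T = -19 dBu).
Check: -19 + (-1 − (-19))/2 = -19 + 9 = -10 dBu. ✓

-19 dBu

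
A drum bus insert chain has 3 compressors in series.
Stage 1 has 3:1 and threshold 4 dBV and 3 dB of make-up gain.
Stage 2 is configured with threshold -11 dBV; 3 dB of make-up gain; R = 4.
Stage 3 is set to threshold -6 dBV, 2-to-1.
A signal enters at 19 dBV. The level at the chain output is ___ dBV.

-4.125 dBV

Stage 1: 19 dBV is 15 dB over 4 dBV; at 3:1 that becomes 5 dB over, giving 9 dBV; +3 dB make-up → 12 dBV.
Stage 2: overshoot 23 dB → 23/4 = 5.75 dB → -5.25 dBV; +3 dB make-up → -2.25 dBV.
Stage 3: 3.75 dB above -6 dBV, reduced 2:1 to 1.875 dB above → -4.125 dBV.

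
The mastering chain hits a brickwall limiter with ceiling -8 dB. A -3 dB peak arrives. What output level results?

-8 dB

A brickwall limiter is an ∞:1 compressor: any input above the ceiling is clamped to -8 dB.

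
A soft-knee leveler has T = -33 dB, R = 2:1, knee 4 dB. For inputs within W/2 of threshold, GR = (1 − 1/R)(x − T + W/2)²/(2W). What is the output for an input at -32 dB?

x − T + W/2 = -32 − (-33) + 2 = 3.
GR = (1 − 1/2) × 3² / 8 = 0.5 × 9 / 8 = 0.5625 dB.
Output = -32 − 0.5625 = -32.5625 dB.

-32.5625 dB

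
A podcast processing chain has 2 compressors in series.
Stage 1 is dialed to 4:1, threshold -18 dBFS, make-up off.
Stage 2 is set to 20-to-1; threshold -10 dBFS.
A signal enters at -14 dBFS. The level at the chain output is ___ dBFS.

Stage 1: -14 dBFS is 4 dB over -18 dBFS; at 4:1 that becomes 1 dB over, giving -17 dBFS.
Stage 2: -17 dBFS ≤ -10 dBFS, so stage 2 doesn't engage; output -17 dBFS.

-17 dBFS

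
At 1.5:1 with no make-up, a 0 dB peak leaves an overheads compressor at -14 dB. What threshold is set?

Input is 42 dB above T (since output overshoot × R = input overshoot: (-14 − T)·1.5 = 0 − T gives T = -42 dB).
Check: -42 + (0 − (-42))/1.5 = -42 + 28 = -14 dB. ✓

-42 dB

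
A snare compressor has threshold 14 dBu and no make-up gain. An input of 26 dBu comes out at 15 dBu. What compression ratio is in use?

12:1

Input overshoot = 26 − 14 = 12 dB; output overshoot = 15 − 14 = 1 dB.
Ratio = 12 / 1 = 12.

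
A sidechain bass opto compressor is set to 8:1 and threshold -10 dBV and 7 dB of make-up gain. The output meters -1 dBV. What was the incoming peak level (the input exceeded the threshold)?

Stripping the +7 dB make-up gives -8 dBV at the gain stage.
The compressed level sits -8 − (-10) = 2 dB over threshold.
Input overshoot = R × output overshoot = 16 dB → input = -10 + 16 = 6 dBV.

6 dBV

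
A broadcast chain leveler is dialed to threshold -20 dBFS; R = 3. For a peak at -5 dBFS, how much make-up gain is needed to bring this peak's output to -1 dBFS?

14 dB

Without make-up, output = threshold + overshoot/3 = -20 + 5 = -15 dBFS.
Gap to target: 14 dB.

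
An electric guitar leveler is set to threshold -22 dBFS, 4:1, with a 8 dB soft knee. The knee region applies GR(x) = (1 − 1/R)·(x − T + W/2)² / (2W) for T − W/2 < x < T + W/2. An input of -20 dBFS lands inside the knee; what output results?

-21.6875 dBFS

x − T + W/2 = -20 − (-22) + 4 = 6.
GR = (1 − 1/4) × 6² / 16 = 0.75 × 36 / 16 = 1.6875 dB.
Output = -20 − 1.6875 = -21.6875 dBFS.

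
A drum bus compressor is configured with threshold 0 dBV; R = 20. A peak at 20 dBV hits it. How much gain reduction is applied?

19 dB

20 dBV exceeds the threshold by 20 dB.
At 20:1, output sits 20/20 = 1 dB above threshold.
So the signal is attenuated by 20 − 1 = 19 dB.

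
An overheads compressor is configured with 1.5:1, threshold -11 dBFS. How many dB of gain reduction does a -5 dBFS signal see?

The signal is 6 dB above threshold.
At 1.5:1, output sits 6/1.5 = 4 dB above threshold.
GR = overshoot in − overshoot out = 6 − 4 = 2 dB.

2 dB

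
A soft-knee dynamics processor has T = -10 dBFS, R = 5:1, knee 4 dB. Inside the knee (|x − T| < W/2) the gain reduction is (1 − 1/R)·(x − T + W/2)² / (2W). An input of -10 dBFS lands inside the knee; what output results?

-10.4 dBFS

x − T + W/2 = -10 − (-10) + 2 = 2.
GR = (1 − 1/5) × 2² / 8 = 0.8 × 4 / 8 = 0.4 dB.
Output = -10 − 0.4 = -10.4 dBFS.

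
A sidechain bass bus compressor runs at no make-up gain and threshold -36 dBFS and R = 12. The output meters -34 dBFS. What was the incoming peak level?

-12 dBFS

The compressed level sits -34 − (-36) = 2 dB over threshold.
Undo the ratio: input overshoot = 2 × 12 = 24 dB, giving input = -12 dBFS.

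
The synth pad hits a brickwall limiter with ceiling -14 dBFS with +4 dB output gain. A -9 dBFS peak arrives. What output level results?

-10 dBFS

The limiter clamps the peak to its -14 dBFS ceiling.
Output gain then adds 4 dB: -14 + 4 = -10 dBFS.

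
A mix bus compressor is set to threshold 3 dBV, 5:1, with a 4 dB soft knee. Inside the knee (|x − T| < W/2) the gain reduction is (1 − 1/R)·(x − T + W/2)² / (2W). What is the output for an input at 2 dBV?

x − T + W/2 = 2 − 3 + 2 = 1.
GR = (1 − 1/5) × 1² / 8 = 0.8 × 1 / 8 = 0.1 dB.
Output = 2 − 0.1 = 1.9 dBV.

1.9 dBV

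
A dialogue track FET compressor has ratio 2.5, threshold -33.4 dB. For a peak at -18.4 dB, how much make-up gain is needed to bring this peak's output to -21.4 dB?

Overshoot 15 dB → 15/2.5 = 6 dB after compression, so the compressed level is -33.4 + 6 = -27.4 dB.
Make-up = target − compressed = -21.4 − (-27.4) = 6 dB.

6 dB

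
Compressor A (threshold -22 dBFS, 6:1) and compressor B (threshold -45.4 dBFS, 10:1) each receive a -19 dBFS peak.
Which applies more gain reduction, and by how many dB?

B, by 21.26 dB

A: 3 dB over, compressed to 0.5 dB over, so 2.5 dB of GR.
B: 26.4 dB over, compressed to 2.64 dB over, so 23.76 dB of GR.
Difference: 21.26 dB in favour of B.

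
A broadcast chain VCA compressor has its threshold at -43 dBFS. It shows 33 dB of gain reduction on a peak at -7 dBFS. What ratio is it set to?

12:1

Input overshoot = -7 − (-43) = 36 dB.
Output overshoot = 36 − 33 = 3 dB.
Ratio = input overshoot / output overshoot = 36 / 3 = 12.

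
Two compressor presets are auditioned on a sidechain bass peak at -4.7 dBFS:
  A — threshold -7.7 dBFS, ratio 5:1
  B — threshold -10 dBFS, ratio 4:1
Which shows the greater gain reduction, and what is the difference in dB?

A: overshoot 3 dB → output overshoot 0.6 dB → GR 2.4 dB.
B: overshoot 5.3 dB → output overshoot 1.325 dB → GR 3.975 dB.
B reduces 1.575 dB more.

B, by 1.575 dB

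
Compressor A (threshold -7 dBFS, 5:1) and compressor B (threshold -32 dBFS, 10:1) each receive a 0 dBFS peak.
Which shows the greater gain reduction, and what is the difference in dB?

A: 7 dB over, compressed to 1.4 dB over, so 5.6 dB of GR.
B: 32 dB over, compressed to 3.2 dB over, so 28.8 dB of GR.
B reduces 23.2 dB more.

B, by 23.2 dB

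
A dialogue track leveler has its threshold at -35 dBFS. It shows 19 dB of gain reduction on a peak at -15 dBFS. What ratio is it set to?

Input overshoot = -15 − (-35) = 20 dB.
Output overshoot = 20 − 19 = 1 dB.
Ratio = input overshoot / output overshoot = 20 / 1 = 20.

20:1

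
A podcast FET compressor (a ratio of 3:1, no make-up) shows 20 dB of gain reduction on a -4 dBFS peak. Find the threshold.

-34 dBFS

Gain reduction = -4 − (-24) = 20 dB; output overshoot = GR / (R − 1) = 20 / 2 = 10 dB.
Threshold = output − output overshoot = -24 − 10 = -34 dBFS.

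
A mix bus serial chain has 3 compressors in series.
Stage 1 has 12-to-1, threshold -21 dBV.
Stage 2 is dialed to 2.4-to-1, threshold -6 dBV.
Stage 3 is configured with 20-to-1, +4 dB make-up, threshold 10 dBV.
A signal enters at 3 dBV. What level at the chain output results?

Stage 1: 3 dBV is 24 dB over -21 dBV; at 12:1 that becomes 2 dB over, giving -19 dBV.
Stage 2: -19 dBV ≤ -6 dBV, so stage 2 doesn't engage; output -19 dBV.
Stage 3: -19 dBV ≤ 10 dBV, so stage 3 doesn't engage; make-up brings it to -15 dBV.

-15 dBV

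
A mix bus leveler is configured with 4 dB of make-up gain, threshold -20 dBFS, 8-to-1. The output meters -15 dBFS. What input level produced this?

Remove make-up: -15 − 4 = -19 dBFS.
Post-compression overshoot = -19 − (-20) = 1 dB.
Undo the ratio: input overshoot = 1 × 8 = 8 dB, giving input = -12 dBFS.

-12 dBFS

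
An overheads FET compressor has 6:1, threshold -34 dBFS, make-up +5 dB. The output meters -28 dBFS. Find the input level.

Before make-up, the level was -28 − 5 = -33 dBFS.
That's 1 dB above the -34 dBFS threshold.
Before 6:1 compression the overshoot was 1 × 6 = 6 dB, so input = -34 + 6 = -28 dBFS.

-28 dBFS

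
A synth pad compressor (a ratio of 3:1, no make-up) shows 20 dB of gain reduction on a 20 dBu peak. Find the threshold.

-10 dBu

Gain reduction = 20 − 0 = 20 dB; output overshoot = GR / (R − 1) = 20 / 2 = 10 dB.
Threshold = output − output overshoot = 0 − 10 = -10 dBu.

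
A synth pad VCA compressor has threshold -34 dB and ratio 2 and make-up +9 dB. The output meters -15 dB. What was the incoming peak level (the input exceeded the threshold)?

Remove make-up: -15 − 9 = -24 dB.
Post-compression overshoot = -24 − (-34) = 10 dB.
Undo the ratio: input overshoot = 10 × 2 = 20 dB, giving input = -14 dB.

-14 dB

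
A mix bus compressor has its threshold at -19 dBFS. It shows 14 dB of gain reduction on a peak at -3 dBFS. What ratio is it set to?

8:1

Input overshoot = -3 − (-19) = 16 dB.
Output overshoot = 16 − 14 = 2 dB.
Ratio = input overshoot / output overshoot = 16 / 2 = 8.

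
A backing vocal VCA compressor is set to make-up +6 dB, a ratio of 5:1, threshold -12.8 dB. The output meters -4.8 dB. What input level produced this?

-2.8 dB

Remove make-up: -4.8 − 6 = -10.8 dB.
Post-compression overshoot = -10.8 − (-12.8) = 2 dB.
Before 5:1 compression the overshoot was 2 × 5 = 10 dB, so input = -12.8 + 10 = -2.8 dB.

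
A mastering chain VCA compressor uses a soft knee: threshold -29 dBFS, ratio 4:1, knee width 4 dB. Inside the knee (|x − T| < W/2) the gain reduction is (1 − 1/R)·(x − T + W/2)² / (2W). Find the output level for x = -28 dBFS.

x − T + W/2 = -28 − (-29) + 2 = 3.
GR = (1 − 1/4) × 3² / 8 = 0.75 × 9 / 8 = 0.84375 dB.
Output = -28 − 0.84375 = -28.84375 dBFS.

-28.84375 dBFS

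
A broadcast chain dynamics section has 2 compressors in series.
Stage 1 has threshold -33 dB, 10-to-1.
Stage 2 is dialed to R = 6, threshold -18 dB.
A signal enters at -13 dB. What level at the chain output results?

-31 dB

Stage 1: -13 dB is 20 dB over -33 dB; at 10:1 that becomes 2 dB over, giving -31 dB.
Stage 2: -31 dB ≤ -18 dB, so stage 2 doesn't engage; output -31 dB.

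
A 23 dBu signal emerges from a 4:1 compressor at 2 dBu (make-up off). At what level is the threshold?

-5 dBu

Input is 28 dB above T (since output overshoot × R = input overshoot: (2 − T)·4 = 23 − T gives T = -5 dBu).
Check: -5 + (23 − (-5))/4 = -5 + 7 = 2 dBu. ✓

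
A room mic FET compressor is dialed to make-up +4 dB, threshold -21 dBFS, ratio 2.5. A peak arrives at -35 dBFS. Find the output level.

-31 dBFS

-35 dBFS is 14 dB below the -21 dBFS threshold, so no gain reduction is applied.
Make-up gain adds 4 dB: -35 + 4 = -31 dBFS.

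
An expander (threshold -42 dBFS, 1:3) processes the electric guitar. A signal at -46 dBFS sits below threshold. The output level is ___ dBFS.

Undershoot = (-42) − (-46) = 4 dB.
At 1:3, that expands to 12 dB under threshold.
Output = -42 − 12 = -54 dBFS.

-54 dBFS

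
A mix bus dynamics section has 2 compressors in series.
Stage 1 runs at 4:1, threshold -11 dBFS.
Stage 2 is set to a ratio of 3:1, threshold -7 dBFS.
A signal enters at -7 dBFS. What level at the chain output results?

-10 dBFS

Stage 1: 4 dB above -11 dBFS, reduced 4:1 to 1 dB above → -10 dBFS.
Stage 2: -10 dBFS ≤ -7 dBFS, so stage 2 doesn't engage; output -10 dBFS.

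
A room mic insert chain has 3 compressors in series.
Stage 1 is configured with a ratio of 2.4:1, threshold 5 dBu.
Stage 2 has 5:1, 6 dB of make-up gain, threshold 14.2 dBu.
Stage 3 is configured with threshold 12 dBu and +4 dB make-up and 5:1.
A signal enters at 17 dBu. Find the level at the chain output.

Stage 1: overshoot 12 dB → 12/2.4 = 5 dB → 10 dBu.
Stage 2: below threshold (10 ≤ 14.2); passes unchanged; make-up brings it to 16 dBu.
Stage 3: 4 dB above 12 dBu, reduced 5:1 to 0.8 dB above → 12.8 dBu; +4 dB make-up → 16.8 dBu.

16.8 dBu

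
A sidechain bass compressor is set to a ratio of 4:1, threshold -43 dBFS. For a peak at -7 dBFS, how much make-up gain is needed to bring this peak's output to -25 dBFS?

The peak compresses to -43 + 36/4 = -34 dBFS.
To reach -25 dBFS requires -25 − (-34) = 9 dB of make-up.

9 dB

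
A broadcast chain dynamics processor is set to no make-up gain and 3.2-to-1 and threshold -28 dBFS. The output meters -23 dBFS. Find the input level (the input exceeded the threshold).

-12 dBFS

That's 5 dB above the -28 dBFS threshold.
Undo the ratio: input overshoot = 5 × 3.2 = 16 dB, giving input = -12 dBFS.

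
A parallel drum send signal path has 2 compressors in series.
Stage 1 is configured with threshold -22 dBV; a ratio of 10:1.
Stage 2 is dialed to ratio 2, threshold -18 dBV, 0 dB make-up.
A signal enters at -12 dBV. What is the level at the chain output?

Stage 1: overshoot 10 dB → 10/10 = 1 dB → -21 dBV.
Stage 2: -21 dBV is at or below the -18 dBV threshold — no compression; output -21 dBV.

-21 dBV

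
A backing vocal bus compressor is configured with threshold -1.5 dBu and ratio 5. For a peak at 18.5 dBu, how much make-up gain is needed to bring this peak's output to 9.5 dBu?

Overshoot 20 dB → 20/5 = 4 dB after compression, so the compressed level is -1.5 + 4 = 2.5 dBu.
Make-up = target − compressed = 9.5 − 2.5 = 7 dB.

7 dB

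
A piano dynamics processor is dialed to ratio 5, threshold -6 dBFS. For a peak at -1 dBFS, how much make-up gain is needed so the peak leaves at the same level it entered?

4 dB

Overshoot 5 dB → 5/5 = 1 dB after compression, so the compressed level is -6 + 1 = -5 dBFS.
Make-up = target − compressed = -1 − (-5) = 4 dB.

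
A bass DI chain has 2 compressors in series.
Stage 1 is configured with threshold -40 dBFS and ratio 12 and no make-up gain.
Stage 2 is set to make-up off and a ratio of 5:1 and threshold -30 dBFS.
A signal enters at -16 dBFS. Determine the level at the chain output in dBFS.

-38 dBFS

Stage 1: overshoot 24 dB → 24/12 = 2 dB → -38 dBFS.
Stage 2: -38 dBFS ≤ -30 dBFS, so stage 2 doesn't engage; output -38 dBFS.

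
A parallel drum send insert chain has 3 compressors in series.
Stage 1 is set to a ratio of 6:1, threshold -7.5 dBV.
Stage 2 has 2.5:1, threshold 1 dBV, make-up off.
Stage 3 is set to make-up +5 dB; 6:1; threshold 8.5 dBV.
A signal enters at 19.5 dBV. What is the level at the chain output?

Stage 1: overshoot 27 dB → 27/6 = 4.5 dB → -3 dBV.
Stage 2: below threshold (-3 ≤ 1); passes unchanged; output -3 dBV.
Stage 3: -3 dBV is at or below the 8.5 dBV threshold — no compression; make-up brings it to 2 dBV.

2 dBV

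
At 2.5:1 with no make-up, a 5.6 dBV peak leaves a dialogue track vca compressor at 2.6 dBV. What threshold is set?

Gain reduction = 5.6 − 2.6 = 3 dB; output overshoot = GR / (R − 1) = 3 / 1.5 = 2 dB.
Threshold = output − output overshoot = 2.6 − 2 = 0.6 dBV.

0.6 dBV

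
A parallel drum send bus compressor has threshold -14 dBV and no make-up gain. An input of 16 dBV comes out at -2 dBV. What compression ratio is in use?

Input overshoot = 16 − (-14) = 30 dB; output overshoot = -2 − (-14) = 12 dB.
Ratio = 30 / 12 = 2.5.

2.5:1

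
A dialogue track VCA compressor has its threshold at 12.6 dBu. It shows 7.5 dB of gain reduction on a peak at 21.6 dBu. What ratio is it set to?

Input overshoot = 21.6 − 12.6 = 9 dB.
Output overshoot = 9 − 7.5 = 1.5 dB.
Ratio = input overshoot / output overshoot = 9 / 1.5 = 6.

6:1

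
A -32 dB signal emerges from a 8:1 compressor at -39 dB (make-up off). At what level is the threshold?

-40 dB

Input is 8 dB above T (since output overshoot × R = input overshoot: (-39 − T)·8 = -32 − T gives T = -40 dB).
Check: -40 + (-32 − (-40))/8 = -40 + 1 = -39 dB. ✓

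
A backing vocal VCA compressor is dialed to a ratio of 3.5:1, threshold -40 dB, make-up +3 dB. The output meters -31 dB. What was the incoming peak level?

-19 dB

Stripping the +3 dB make-up gives -34 dB at the gain stage.
That's 6 dB above the -40 dB threshold.
Before 3.5:1 compression the overshoot was 6 × 3.5 = 21 dB, so input = -40 + 21 = -19 dB.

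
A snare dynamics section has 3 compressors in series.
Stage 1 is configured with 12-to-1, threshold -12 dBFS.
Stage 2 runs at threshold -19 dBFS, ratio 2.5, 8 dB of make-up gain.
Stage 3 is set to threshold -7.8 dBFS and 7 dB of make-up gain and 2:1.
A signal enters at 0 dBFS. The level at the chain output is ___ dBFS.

Stage 1: 12 dB above -12 dBFS, reduced 12:1 to 1 dB above → -11 dBFS.
Stage 2: 8 dB above -19 dBFS, reduced 2.5:1 to 3.2 dB above → -15.8 dBFS; +8 dB make-up → -7.8 dBFS.
Stage 3: below threshold (-7.8 ≤ -7.8); passes unchanged; make-up brings it to -0.8 dBFS.

-0.8 dBFS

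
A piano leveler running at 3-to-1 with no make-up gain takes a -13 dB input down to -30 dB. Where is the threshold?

Gain reduction = -13 − (-30) = 17 dB; output overshoot = GR / (R − 1) = 17 / 2 = 8.5 dB.
Threshold = output − output overshoot = -30 − 8.5 = -38.5 dB.

-38.5 dB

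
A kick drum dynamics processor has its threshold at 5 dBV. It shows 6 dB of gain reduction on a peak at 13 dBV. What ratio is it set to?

Input overshoot = 13 − 5 = 8 dB.
Output overshoot = 8 − 6 = 2 dB.
Ratio = input overshoot / output overshoot = 8 / 2 = 4.

4:1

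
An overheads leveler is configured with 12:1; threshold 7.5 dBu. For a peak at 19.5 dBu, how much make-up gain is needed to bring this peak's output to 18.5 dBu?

10 dB

The peak compresses to 7.5 + 12/12 = 8.5 dBu.
To reach 18.5 dBu requires 18.5 − 8.5 = 10 dB of make-up.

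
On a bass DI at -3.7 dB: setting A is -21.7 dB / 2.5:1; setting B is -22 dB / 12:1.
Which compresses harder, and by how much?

B, by 5.975 dB

A: 18 dB over, compressed to 7.2 dB over, so 10.8 dB of GR.
B: 18.3 dB over, compressed to 1.525 dB over, so 16.775 dB of GR.
B applies 5.975 dB more gain reduction.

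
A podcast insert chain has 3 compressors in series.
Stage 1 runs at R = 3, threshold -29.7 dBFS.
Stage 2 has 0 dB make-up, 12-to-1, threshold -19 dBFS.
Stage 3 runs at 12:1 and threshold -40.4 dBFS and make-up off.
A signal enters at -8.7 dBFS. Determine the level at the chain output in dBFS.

Stage 1: -8.7 dBFS is 21 dB over -29.7 dBFS; at 3:1 that becomes 7 dB over, giving -22.7 dBFS.
Stage 2: -22.7 dBFS is at or below the -19 dBFS threshold — no compression; output -22.7 dBFS.
Stage 3: overshoot 17.7 dB → 17.7/12 = 1.475 dB → -38.925 dBFS.

-38.925 dBFS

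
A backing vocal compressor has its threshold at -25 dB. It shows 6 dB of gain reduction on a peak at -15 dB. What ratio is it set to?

Input overshoot = -15 − (-25) = 10 dB.
Output overshoot = 10 − 6 = 4 dB.
Ratio = input overshoot / output overshoot = 10 / 4 = 2.5.

2.5:1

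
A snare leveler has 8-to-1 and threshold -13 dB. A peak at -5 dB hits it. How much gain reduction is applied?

-5 dB exceeds the threshold by 8 dB.
At 8:1, output sits 8/8 = 1 dB above threshold.
So the signal is attenuated by 8 − 1 = 7 dB.

7 dB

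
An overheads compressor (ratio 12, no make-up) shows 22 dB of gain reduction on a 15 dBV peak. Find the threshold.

Input is 24 dB above T (since output overshoot × R = input overshoot: (-7 − T)·12 = 15 − T gives T = -9 dBV).
Check: -9 + (15 − (-9))/12 = -9 + 2 = -7 dBV. ✓

-9 dBV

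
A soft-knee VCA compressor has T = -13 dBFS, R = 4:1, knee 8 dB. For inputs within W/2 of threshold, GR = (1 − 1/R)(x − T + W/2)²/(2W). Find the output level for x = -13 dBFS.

-13.75 dBFS

x − T + W/2 = -13 − (-13) + 4 = 4.
GR = (1 − 1/4) × 4² / 16 = 0.75 × 16 / 16 = 0.75 dB.
Output = -13 − 0.75 = -13.75 dBFS.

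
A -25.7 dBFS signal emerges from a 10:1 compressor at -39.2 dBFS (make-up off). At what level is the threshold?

Input is 15 dB above T (since output overshoot × R = input overshoot: (-39.2 − T)·10 = -25.7 − T gives T = -40.7 dBFS).
Check: -40.7 + (-25.7 − (-40.7))/10 = -40.7 + 1.5 = -39.2 dBFS. ✓

-40.7 dBFS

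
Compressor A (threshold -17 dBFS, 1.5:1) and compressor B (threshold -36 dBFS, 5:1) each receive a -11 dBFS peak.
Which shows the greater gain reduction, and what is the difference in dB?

B, by 18 dB

A: 6 dB over, compressed to 4 dB over, so 2 dB of GR.
B: 25 dB over, compressed to 5 dB over, so 20 dB of GR.
Difference: 18 dB in favour of B.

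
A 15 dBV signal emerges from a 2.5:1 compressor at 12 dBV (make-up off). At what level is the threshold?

10 dBV

Input is 5 dB above T (since output overshoot × R = input overshoot: (12 − T)·2.5 = 15 − T gives T = 10 dBV).
Check: 10 + (15 − 10)/2.5 = 10 + 2 = 12 dBV. ✓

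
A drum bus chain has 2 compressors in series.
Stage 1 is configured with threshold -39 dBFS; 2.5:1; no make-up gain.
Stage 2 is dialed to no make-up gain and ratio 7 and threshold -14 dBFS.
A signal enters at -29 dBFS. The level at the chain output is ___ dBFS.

Stage 1: -29 dBFS is 10 dB over -39 dBFS; at 2.5:1 that becomes 4 dB over, giving -35 dBFS.
Stage 2: -35 dBFS ≤ -14 dBFS, so stage 2 doesn't engage; output -35 dBFS.

-35 dBFS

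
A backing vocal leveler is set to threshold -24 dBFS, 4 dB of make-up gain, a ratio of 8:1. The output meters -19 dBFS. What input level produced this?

Before make-up, the level was -19 − 4 = -23 dBFS.
That's 1 dB above the -24 dBFS threshold.
Input overshoot = R × output overshoot = 8 dB → input = -24 + 8 = -16 dBFS.

-16 dBFS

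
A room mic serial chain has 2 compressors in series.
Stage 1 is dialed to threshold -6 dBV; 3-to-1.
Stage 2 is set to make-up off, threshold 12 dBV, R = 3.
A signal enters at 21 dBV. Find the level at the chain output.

3 dBV

Stage 1: overshoot 27 dB → 27/3 = 9 dB → 3 dBV.
Stage 2: below threshold (3 ≤ 12); passes unchanged; output 3 dBV.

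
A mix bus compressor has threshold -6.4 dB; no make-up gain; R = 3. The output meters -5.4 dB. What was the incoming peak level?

Post-compression overshoot = -5.4 − (-6.4) = 1 dB.
Before 3:1 compression the overshoot was 1 × 3 = 3 dB, so input = -6.4 + 3 = -3.4 dB.

-3.4 dB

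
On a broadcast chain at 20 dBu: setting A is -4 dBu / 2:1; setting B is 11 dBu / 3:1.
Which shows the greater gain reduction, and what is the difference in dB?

A, by 6 dB

A: overshoot 24 dB → output overshoot 12 dB → GR 12 dB.
B: overshoot 9 dB → output overshoot 3 dB → GR 6 dB.
A applies 6 dB more gain reduction.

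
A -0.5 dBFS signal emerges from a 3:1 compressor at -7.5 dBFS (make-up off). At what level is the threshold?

Gain reduction = -0.5 − (-7.5) = 7 dB; output overshoot = GR / (R − 1) = 7 / 2 = 3.5 dB.
Threshold = output − output overshoot = -7.5 − 3.5 = -11 dBFS.

-11 dBFS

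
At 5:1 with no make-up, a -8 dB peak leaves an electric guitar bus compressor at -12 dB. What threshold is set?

-13 dB

Input is 5 dB above T (since output overshoot × R = input overshoot: (-12 − T)·5 = -8 − T gives T = -13 dB).
Check: -13 + (-8 − (-13))/5 = -13 + 1 = -12 dB. ✓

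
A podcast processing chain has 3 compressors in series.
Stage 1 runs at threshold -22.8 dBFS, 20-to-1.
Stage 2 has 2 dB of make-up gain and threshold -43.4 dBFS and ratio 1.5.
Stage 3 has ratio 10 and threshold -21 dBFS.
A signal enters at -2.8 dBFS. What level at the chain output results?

-27 dBFS

Stage 1: overshoot 20 dB → 20/20 = 1 dB → -21.8 dBFS.
Stage 2: 21.6 dB above -43.4 dBFS, reduced 1.5:1 to 14.4 dB above → -29 dBFS; +2 dB make-up → -27 dBFS.
Stage 3: below threshold (-27 ≤ -21); passes unchanged; output -27 dBFS.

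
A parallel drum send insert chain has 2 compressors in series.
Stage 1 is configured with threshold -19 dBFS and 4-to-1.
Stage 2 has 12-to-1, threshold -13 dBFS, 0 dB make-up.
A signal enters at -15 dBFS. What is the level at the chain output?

Stage 1: 4 dB above -19 dBFS, reduced 4:1 to 1 dB above → -18 dBFS.
Stage 2: -18 dBFS ≤ -13 dBFS, so stage 2 doesn't engage; output -18 dBFS.

-18 dBFS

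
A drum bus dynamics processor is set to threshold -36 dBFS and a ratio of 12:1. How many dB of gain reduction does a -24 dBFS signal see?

11 dB

Overshoot = -24 − (-36) = 12 dB.
A 12:1 ratio leaves 1 dB of that excess.
So the signal is attenuated by 12 − 1 = 11 dB.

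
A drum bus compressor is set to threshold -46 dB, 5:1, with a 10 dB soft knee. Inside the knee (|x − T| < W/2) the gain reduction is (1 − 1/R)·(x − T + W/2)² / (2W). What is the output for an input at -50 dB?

-50.04 dB

x − T + W/2 = -50 − (-46) + 5 = 1.
GR = (1 − 1/5) × 1² / 20 = 0.8 × 1 / 20 = 0.04 dB.
Output = -50 − 0.04 = -50.04 dB.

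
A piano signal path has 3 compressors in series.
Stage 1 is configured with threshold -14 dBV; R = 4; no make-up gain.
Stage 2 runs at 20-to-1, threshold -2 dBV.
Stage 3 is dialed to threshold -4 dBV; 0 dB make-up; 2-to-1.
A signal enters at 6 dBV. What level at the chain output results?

-9 dBV

Stage 1: overshoot 20 dB → 20/4 = 5 dB → -9 dBV.
Stage 2: -9 dBV is at or below the -2 dBV threshold — no compression; output -9 dBV.
Stage 3: -9 dBV ≤ -4 dBV, so stage 3 doesn't engage; output -9 dBV.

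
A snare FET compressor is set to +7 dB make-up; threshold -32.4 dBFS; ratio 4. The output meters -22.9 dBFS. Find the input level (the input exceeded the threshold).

Before make-up, the level was -22.9 − 7 = -29.9 dBFS.
That's 2.5 dB above the -32.4 dBFS threshold.
Before 4:1 compression the overshoot was 2.5 × 4 = 10 dB, so input = -32.4 + 10 = -22.4 dBFS.

-22.4 dBFS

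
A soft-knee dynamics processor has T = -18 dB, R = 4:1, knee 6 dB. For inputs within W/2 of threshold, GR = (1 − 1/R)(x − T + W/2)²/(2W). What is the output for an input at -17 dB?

x − T + W/2 = -17 − (-18) + 3 = 4.
GR = (1 − 1/4) × 4² / 12 = 0.75 × 16 / 12 = 1 dB.
Output = -17 − 1 = -18 dB.

-18 dB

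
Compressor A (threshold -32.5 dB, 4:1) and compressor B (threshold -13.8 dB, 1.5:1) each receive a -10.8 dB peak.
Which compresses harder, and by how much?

A, by 15.275 dB

A: overshoot 21.7 dB → output overshoot 5.425 dB → GR 16.275 dB.
B: overshoot 3 dB → output overshoot 2 dB → GR 1 dB.
A reduces 15.275 dB more.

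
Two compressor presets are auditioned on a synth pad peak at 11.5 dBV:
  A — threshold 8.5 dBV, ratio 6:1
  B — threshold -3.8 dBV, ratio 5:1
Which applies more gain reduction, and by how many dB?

A: GR = 3 − 3/6 = 2.5 dB.
B: GR = 15.3 − 15.3/5 = 12.24 dB.
B reduces 9.74 dB more.

B, by 9.74 dB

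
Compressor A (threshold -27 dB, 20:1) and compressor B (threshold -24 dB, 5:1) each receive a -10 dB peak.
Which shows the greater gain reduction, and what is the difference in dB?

A, by 4.95 dB

A: GR = 17 − 17/20 = 16.15 dB.
B: GR = 14 − 14/5 = 11.2 dB.
Difference: 4.95 dB in favour of A.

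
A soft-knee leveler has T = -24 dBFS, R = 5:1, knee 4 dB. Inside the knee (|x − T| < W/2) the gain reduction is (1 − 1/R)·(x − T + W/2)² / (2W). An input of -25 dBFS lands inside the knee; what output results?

x − T + W/2 = -25 − (-24) + 2 = 1.
GR = (1 − 1/5) × 1² / 8 = 0.8 × 1 / 8 = 0.1 dB.
Output = -25 − 0.1 = -25.1 dBFS.

-25.1 dBFS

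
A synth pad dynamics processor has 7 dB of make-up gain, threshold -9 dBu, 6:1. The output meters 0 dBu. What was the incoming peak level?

Remove make-up: 0 − 7 = -7 dBu.
Post-compression overshoot = -7 − (-9) = 2 dB.
Input overshoot = R × output overshoot = 12 dB → input = -9 + 12 = 3 dBu.

3 dBu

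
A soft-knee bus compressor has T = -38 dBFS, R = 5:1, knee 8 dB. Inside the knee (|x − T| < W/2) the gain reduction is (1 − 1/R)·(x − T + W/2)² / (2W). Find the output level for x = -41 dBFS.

-41.05 dBFS

x − T + W/2 = -41 − (-38) + 4 = 1.
GR = (1 − 1/5) × 1² / 16 = 0.8 × 1 / 16 = 0.05 dB.
Output = -41 − 0.05 = -41.05 dBFS.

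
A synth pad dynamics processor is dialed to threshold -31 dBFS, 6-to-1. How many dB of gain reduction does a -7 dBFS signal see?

Overshoot = -7 − (-31) = 24 dB.
At 6:1, output sits 24/6 = 4 dB above threshold.
Gain reduction = 24 − 4 = 20 dB.

20 dB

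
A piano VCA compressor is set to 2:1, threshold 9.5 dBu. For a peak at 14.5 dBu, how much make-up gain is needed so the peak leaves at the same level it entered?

2.5 dB

The peak compresses to 9.5 + 5/2 = 12 dBu.
To reach 14.5 dBu requires 14.5 − 12 = 2.5 dB of make-up.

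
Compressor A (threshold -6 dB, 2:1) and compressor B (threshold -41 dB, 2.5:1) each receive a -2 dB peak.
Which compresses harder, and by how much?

B, by 21.4 dB

A: 4 dB over, compressed to 2 dB over, so 2 dB of GR.
B: 39 dB over, compressed to 15.6 dB over, so 23.4 dB of GR.
B applies 21.4 dB more gain reduction.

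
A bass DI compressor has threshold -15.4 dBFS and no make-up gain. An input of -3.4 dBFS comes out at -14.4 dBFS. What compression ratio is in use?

Input overshoot = -3.4 − (-15.4) = 12 dB; output overshoot = -14.4 − (-15.4) = 1 dB.
Ratio = 12 / 1 = 12.

12:1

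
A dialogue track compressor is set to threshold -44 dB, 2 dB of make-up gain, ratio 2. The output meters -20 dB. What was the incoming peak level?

0 dB

Stripping the +2 dB make-up gives -22 dB at the gain stage.
Post-compression overshoot = -22 − (-44) = 22 dB.
Input overshoot = R × output overshoot = 44 dB → input = -44 + 44 = 0 dB.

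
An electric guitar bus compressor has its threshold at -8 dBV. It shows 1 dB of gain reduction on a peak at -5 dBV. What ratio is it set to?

Input overshoot = -5 − (-8) = 3 dB.
Output overshoot = 3 − 1 = 2 dB.
Ratio = input overshoot / output overshoot = 3 / 2 = 1.5.

1.5:1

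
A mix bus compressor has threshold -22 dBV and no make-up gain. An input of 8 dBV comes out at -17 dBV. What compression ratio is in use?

6:1

Input overshoot = 8 − (-22) = 30 dB; output overshoot = -17 − (-22) = 5 dB.
Ratio = 30 / 5 = 6.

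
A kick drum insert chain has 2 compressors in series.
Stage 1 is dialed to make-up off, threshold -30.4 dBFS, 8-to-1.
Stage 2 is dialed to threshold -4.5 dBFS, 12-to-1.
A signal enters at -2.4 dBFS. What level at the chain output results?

-26.9 dBFS

Stage 1: -2.4 dBFS is 28 dB over -30.4 dBFS; at 8:1 that becomes 3.5 dB over, giving -26.9 dBFS.
Stage 2: -26.9 dBFS ≤ -4.5 dBFS, so stage 2 doesn't engage; output -26.9 dBFS.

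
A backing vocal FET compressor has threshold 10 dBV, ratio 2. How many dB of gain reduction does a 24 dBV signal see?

7 dB

Overshoot = 24 − 10 = 14 dB.
After 2:1 compression the overshoot becomes 14/2 = 7 dB.
So the signal is attenuated by 14 − 7 = 7 dB.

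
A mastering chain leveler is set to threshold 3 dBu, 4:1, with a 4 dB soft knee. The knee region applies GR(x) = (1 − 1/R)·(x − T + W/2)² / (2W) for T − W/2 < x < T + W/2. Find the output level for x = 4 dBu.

x − T + W/2 = 4 − 3 + 2 = 3.
GR = (1 − 1/4) × 3² / 8 = 0.75 × 9 / 8 = 0.84375 dB.
Output = 4 − 0.84375 = 3.15625 dBu.

3.15625 dBu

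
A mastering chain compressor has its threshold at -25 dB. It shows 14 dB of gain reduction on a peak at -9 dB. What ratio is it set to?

Input overshoot = -9 − (-25) = 16 dB.
Output overshoot = 16 − 14 = 2 dB.
Ratio = input overshoot / output overshoot = 16 / 2 = 8.

8:1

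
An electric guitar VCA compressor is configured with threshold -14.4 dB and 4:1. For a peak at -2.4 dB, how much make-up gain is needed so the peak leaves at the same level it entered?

9 dB

Overshoot 12 dB → 12/4 = 3 dB after compression, so the compressed level is -14.4 + 3 = -11.4 dB.
Make-up = target − compressed = -2.4 − (-11.4) = 9 dB.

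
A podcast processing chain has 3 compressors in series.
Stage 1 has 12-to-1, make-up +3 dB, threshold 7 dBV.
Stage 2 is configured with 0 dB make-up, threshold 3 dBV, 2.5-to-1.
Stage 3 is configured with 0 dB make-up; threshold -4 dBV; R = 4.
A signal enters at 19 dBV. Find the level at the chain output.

-1.45 dBV

Stage 1: overshoot 12 dB → 12/12 = 1 dB → 8 dBV; +3 dB make-up → 11 dBV.
Stage 2: 8 dB above 3 dBV, reduced 2.5:1 to 3.2 dB above → 6.2 dBV.
Stage 3: 6.2 dBV is 10.2 dB over -4 dBV; at 4:1 that becomes 2.55 dB over, giving -1.45 dBV.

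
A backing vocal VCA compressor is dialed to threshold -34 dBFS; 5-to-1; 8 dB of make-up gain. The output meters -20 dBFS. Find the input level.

-4 dBFS

Stripping the +8 dB make-up gives -28 dBFS at the gain stage.
Post-compression overshoot = -28 − (-34) = 6 dB.
Undo the ratio: input overshoot = 6 × 5 = 30 dB, giving input = -4 dBFS.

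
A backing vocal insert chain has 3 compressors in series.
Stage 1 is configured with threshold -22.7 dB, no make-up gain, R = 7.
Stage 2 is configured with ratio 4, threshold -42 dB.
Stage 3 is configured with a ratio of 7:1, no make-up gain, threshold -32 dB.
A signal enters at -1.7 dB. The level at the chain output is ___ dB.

Stage 1: overshoot 21 dB → 21/7 = 3 dB → -19.7 dB.
Stage 2: -19.7 dB is 22.3 dB over -42 dB; at 4:1 that becomes 5.575 dB over, giving -36.425 dB.
Stage 3: below threshold (-36.425 ≤ -32); passes unchanged; output -36.425 dB.

-36.425 dB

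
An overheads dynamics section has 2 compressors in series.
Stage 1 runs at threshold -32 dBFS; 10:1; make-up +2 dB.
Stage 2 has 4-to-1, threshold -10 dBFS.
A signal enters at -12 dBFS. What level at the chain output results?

-28 dBFS

Stage 1: -12 dBFS is 20 dB over -32 dBFS; at 10:1 that becomes 2 dB over, giving -30 dBFS; +2 dB make-up → -28 dBFS.
Stage 2: -28 dBFS is at or below the -10 dBFS threshold — no compression; output -28 dBFS.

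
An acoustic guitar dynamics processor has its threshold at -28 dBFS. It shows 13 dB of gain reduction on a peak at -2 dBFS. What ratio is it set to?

Input overshoot = -2 − (-28) = 26 dB.
Output overshoot = 26 − 13 = 13 dB.
Ratio = input overshoot / output overshoot = 26 / 13 = 2.

2:1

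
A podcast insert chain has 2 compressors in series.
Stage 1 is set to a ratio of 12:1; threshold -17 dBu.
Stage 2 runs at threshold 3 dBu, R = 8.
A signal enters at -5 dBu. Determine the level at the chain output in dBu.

-16 dBu

Stage 1: -5 dBu is 12 dB over -17 dBu; at 12:1 that becomes 1 dB over, giving -16 dBu.
Stage 2: -16 dBu is at or below the 3 dBu threshold — no compression; output -16 dBu.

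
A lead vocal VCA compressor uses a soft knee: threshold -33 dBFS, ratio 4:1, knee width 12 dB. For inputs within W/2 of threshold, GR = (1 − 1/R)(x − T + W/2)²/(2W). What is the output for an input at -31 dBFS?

x − T + W/2 = -31 − (-33) + 6 = 8.
GR = (1 − 1/4) × 8² / 24 = 0.75 × 64 / 24 = 2 dB.
Output = -31 − 2 = -33 dBFS.

-33 dBFS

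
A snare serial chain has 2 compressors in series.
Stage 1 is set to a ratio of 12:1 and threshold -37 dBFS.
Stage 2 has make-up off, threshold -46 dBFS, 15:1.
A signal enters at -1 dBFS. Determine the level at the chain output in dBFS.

Stage 1: overshoot 36 dB → 36/12 = 3 dB → -34 dBFS.
Stage 2: -34 dBFS is 12 dB over -46 dBFS; at 15:1 that becomes 0.8 dB over, giving -45.2 dBFS.

-45.2 dBFS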